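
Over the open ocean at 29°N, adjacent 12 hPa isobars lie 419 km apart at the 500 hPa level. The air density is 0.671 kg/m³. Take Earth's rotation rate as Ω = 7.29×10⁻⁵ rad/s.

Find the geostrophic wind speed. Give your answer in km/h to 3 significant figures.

217 km/h

Coriolis parameter at 29°N:
f = 2Ω sin φ = 2 × 7.29×10⁻⁵ × sin 29° = 7.07×10⁻⁵ s⁻¹
Pressure gradient: |∂P/∂n| = 1200 Pa / 419000 m = 2.86×10⁻³ Pa/m
Geostrophic balance (pressure-gradient force = Coriolis force):
V_g = (1/(fρ)) |∂P/∂n| = 2.86×10⁻³ / (7.07×10⁻⁵ × 0.671) = 60.4 m/s
Converting: 60.4 m/s × 3.6 = 217 km/h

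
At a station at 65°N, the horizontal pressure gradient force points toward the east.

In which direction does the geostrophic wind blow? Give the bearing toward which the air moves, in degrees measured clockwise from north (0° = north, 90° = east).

180°

The pressure-gradient force points toward the east (bearing 090°).
Geostrophic balance: in the Northern Hemisphere the Coriolis force deflects motion to the right, so the geostrophic wind blows 90° to the right of the pressure-gradient force (low pressure on the left).
Rotating 090° by 90° clockwise gives 180° — the wind blows toward the south.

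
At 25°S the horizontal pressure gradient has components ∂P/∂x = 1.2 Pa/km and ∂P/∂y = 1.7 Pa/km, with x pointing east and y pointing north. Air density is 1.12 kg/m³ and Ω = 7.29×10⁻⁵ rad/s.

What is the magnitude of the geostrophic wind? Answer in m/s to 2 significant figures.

Coriolis parameter at 25°S:
f = 2Ω sin φ = 2 × 7.29×10⁻⁵ × sin 25° = 6.16×10⁻⁵ s⁻¹
In the Southern Hemisphere f is negative: f = −6.16×10⁻⁵ s⁻¹.
Component geostrophic relations (x east, y north):
u_g = −(1/(fρ)) ∂P/∂y,  v_g = (1/(fρ)) ∂P/∂x
u_g = −(1.7×10⁻³)/(−6.16×10⁻⁵ × 1.12) = 24.6 m/s;  v_g = (1.2×10⁻³)/(−6.16×10⁻⁵ × 1.12) = −17.4 m/s
|V_g| = √(u_g² + v_g²) = 30.2 m/s

30 m/s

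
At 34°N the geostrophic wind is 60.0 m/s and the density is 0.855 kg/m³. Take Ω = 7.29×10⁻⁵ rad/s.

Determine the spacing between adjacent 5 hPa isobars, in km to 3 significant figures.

120 km

Coriolis parameter at 34°N:
f = 2Ω sin φ = 2 × 7.29×10⁻⁵ × sin 34° = 8.15×10⁻⁵ s⁻¹
Geostrophic balance rearranged: |∂P/∂n| = f ρ V_g
|∂P/∂n| = 8.15×10⁻⁵ × 0.855 × 60.0 = 4.18×10⁻³ Pa/m
Isobar spacing: Δn = ΔP/|∂P/∂n| = 500 Pa / 4.18×10⁻³ Pa/m = 119546 m ≈ 120 km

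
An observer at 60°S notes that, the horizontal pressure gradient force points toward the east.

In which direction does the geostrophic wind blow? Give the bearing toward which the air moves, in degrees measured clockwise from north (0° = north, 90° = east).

000°

The pressure-gradient force points toward the east (bearing 090°).
Geostrophic balance: in the Southern Hemisphere the Coriolis force deflects motion to the left, so the geostrophic wind blows 90° to the left of the pressure-gradient force (low pressure on the right).
Rotating 090° by 90° counterclockwise gives 000° — the wind blows toward the north.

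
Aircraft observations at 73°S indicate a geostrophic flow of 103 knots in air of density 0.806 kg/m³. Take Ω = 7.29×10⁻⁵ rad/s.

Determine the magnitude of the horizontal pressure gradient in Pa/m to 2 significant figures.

6.0×10⁻³ Pa/m

Coriolis parameter at 73°S:
f = 2Ω sin φ = 2 × 7.29×10⁻⁵ × sin 73° = 1.39×10⁻⁴ s⁻¹
Wind speed in SI: 103 knots = 53.0 m/s
Geostrophic balance rearranged: |∂P/∂n| = f ρ V_g
|∂P/∂n| = 1.39×10⁻⁴ × 0.806 × 53.0 = 5.95×10⁻³ Pa/m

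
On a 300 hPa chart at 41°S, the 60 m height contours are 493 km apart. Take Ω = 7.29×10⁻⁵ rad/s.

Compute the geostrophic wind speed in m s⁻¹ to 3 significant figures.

12.5 m s⁻¹

Coriolis parameter at 41°S:
f = 2Ω sin φ = 2 × 7.29×10⁻⁵ × sin 41° = 9.57×10⁻⁵ s⁻¹
Height gradient: |∂Z/∂n| = 60 m / 493000 m = 1.22×10⁻⁴
On a pressure surface, geostrophic balance gives V_g = (g/f)|∂Z/∂n|:
V_g = 9.81 × 1.22×10⁻⁴ / 9.57×10⁻⁵ = 12.5 m/s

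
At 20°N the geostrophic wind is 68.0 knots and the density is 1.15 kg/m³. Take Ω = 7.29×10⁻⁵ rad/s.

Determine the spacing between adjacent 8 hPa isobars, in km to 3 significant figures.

399 km

Coriolis parameter at 20°N:
f = 2Ω sin φ = 2 × 7.29×10⁻⁵ × sin 20° = 4.99×10⁻⁵ s⁻¹
Wind speed in SI: 68.0 knots = 35.0 m/s
Geostrophic balance rearranged: |∂P/∂n| = f ρ V_g
|∂P/∂n| = 4.99×10⁻⁵ × 1.15 × 35.0 = 2.01×10⁻³ Pa/m
Isobar spacing: Δn = ΔP/|∂P/∂n| = 800 Pa / 2.01×10⁻³ Pa/m = 398782 m ≈ 399 km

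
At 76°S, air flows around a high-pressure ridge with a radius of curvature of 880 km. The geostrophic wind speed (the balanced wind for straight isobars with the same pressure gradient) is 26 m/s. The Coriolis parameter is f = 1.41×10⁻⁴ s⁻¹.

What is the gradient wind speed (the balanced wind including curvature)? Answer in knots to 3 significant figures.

Around a high, pressure-gradient force acts outward with centrifugal, so Coriolis balances both:
fV = (1/ρ)|∂P/∂n| + V²/R  →  V² − fR·V + fR·V_g = 0
With fR = 1.41×10⁻⁴ × 880×10³ m = 124 m/s:
V = [fR − √((fR)² − 4 fR V_g)]/2 = [124 − √(124² − 4×124×26)]/2 = 37.1 m/s
Supergeostrophic (V > V_g = 26 m/s), as expected around a high.
Converting: 37.1 m/s × 1.944 = 72.1 knots

72.1 knots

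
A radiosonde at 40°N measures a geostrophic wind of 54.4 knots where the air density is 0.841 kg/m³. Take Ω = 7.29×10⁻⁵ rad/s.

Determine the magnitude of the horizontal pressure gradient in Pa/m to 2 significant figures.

Coriolis parameter at 40°N:
f = 2Ω sin φ = 2 × 7.29×10⁻⁵ × sin 40° = 9.37×10⁻⁵ s⁻¹
Wind speed in SI: 54.4 knots = 28.0 m/s
Geostrophic balance rearranged: |∂P/∂n| = f ρ V_g
|∂P/∂n| = 9.37×10⁻⁵ × 0.841 × 28.0 = 2.21×10⁻³ Pa/m

2.2×10⁻³ Pa/m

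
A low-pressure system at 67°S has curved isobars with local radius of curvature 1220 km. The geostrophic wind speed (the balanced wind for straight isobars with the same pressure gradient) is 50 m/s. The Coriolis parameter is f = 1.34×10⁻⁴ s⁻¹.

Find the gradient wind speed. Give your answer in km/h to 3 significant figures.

145 km/h

Around a low, centrifugal force acts outward with Coriolis, so pressure-gradient force balances both:
(1/ρ)|∂P/∂n| = fV + V²/R  →  V² + fR·V − fR·V_g = 0
With fR = 1.34×10⁻⁴ × 1220×10³ m = 163 m/s:
V = [−fR + √((fR)² + 4 fR V_g)]/2 = [−163 + √(163² + 4×163×50)]/2 = 40.1 m/s
Subgeostrophic (V < V_g = 50 m/s), as expected around a low.
Converting: 40.1 m/s × 3.6 = 145 km/h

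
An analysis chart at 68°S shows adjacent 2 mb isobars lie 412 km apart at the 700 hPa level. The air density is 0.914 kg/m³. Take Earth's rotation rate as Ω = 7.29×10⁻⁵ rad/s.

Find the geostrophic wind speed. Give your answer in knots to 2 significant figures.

7.6 knots

Coriolis parameter at 68°S:
f = 2Ω sin φ = 2 × 7.29×10⁻⁵ × sin 68° = 1.35×10⁻⁴ s⁻¹
Pressure gradient: |∂P/∂n| = 200 Pa / 412000 m = 4.85×10⁻⁴ Pa/m
Geostrophic balance (pressure-gradient force = Coriolis force):
V_g = (1/(fρ)) |∂P/∂n| = 4.85×10⁻⁴ / (1.35×10⁻⁴ × 0.914) = 3.93 m/s
Converting: 3.93 m/s × 1.944 = 7.6 knots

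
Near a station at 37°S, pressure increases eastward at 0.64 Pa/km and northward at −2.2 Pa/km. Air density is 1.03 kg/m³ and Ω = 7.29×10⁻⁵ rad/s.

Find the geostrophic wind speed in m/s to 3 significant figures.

Coriolis parameter at 37°S:
f = 2Ω sin φ = 2 × 7.29×10⁻⁵ × sin 37° = 8.77×10⁻⁵ s⁻¹
In the Southern Hemisphere f is negative: f = −8.77×10⁻⁵ s⁻¹.
Component geostrophic relations (x east, y north):
u_g = −(1/(fρ)) ∂P/∂y,  v_g = (1/(fρ)) ∂P/∂x
u_g = −(−2.2×10⁻³)/(−8.77×10⁻⁵ × 1.03) = −24.3 m/s;  v_g = (0.64×10⁻³)/(−8.77×10⁻⁵ × 1.03) = −7.08 m/s
|V_g| = √(u_g² + v_g²) = 25.4 m/s

25.4 m/s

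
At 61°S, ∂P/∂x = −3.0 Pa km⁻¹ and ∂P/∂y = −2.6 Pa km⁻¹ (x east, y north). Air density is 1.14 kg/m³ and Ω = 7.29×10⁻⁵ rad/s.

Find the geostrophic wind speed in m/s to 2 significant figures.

Coriolis parameter at 61°S:
f = 2Ω sin φ = 2 × 7.29×10⁻⁵ × sin 61° = 1.28×10⁻⁴ s⁻¹
In the Southern Hemisphere f is negative: f = −1.28×10⁻⁴ s⁻¹.
Component geostrophic relations (x east, y north):
u_g = −(1/(fρ)) ∂P/∂y,  v_g = (1/(fρ)) ∂P/∂x
u_g = −(−2.6×10⁻³)/(−1.28×10⁻⁴ × 1.14) = −17.9 m/s;  v_g = (−3.0×10⁻³)/(−1.28×10⁻⁴ × 1.14) = 20.6 m/s
|V_g| = √(u_g² + v_g²) = 27.3 m/s

27 m/s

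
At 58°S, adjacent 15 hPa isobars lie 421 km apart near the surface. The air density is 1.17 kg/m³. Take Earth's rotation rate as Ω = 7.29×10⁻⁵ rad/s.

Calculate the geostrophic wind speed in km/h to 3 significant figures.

Coriolis parameter at 58°S:
f = 2Ω sin φ = 2 × 7.29×10⁻⁵ × sin 58° = 1.24×10⁻⁴ s⁻¹
Pressure gradient: |∂P/∂n| = 1500 Pa / 421000 m = 3.56×10⁻³ Pa/m
Geostrophic balance (pressure-gradient force = Coriolis force):
V_g = (1/(fρ)) |∂P/∂n| = 3.56×10⁻³ / (1.24×10⁻⁴ × 1.17) = 24.6 m/s
Converting: 24.6 m/s × 3.6 = 88.7 km/h

88.7 km/h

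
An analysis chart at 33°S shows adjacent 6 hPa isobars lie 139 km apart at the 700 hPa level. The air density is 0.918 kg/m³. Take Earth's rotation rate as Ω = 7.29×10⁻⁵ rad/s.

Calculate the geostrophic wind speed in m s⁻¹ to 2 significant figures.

Coriolis parameter at 33°S:
f = 2Ω sin φ = 2 × 7.29×10⁻⁵ × sin 33° = 7.94×10⁻⁵ s⁻¹
Pressure gradient: |∂P/∂n| = 600 Pa / 139000 m = 4.32×10⁻³ Pa/m
Geostrophic balance (pressure-gradient force = Coriolis force):
V_g = (1/(fρ)) |∂P/∂n| = 4.32×10⁻³ / (7.94×10⁻⁵ × 0.918) = 59.2 m/s

59 m s⁻¹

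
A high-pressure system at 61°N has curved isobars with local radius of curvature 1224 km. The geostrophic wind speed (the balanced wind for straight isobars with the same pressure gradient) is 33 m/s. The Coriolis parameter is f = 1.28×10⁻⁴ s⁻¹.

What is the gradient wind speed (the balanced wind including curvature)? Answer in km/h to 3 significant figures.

Around a high, pressure-gradient force acts outward with centrifugal, so Coriolis balances both:
fV = (1/ρ)|∂P/∂n| + V²/R  →  V² − fR·V + fR·V_g = 0
With fR = 1.28×10⁻⁴ × 1224×10³ m = 157 m/s:
V = [fR − √((fR)² − 4 fR V_g)]/2 = [157 − √(157² − 4×157×33)]/2 = 47.2 m/s
Supergeostrophic (V > V_g = 33 m/s), as expected around a high.
Converting: 47.2 m/s × 3.6 = 170 km/h

170 km/h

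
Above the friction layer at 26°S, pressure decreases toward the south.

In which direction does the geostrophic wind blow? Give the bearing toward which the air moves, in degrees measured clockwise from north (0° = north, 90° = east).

090°

The pressure-gradient force points toward the south (bearing 180°).
Geostrophic balance: in the Southern Hemisphere the Coriolis force deflects motion to the left, so the geostrophic wind blows 90° to the left of the pressure-gradient force (low pressure on the right).
Rotating 180° by 90° counterclockwise gives 090° — the wind blows toward the east.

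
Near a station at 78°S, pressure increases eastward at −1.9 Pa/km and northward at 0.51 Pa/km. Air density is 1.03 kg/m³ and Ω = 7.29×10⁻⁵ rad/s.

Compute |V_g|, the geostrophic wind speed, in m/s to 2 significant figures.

13 m/s

Coriolis parameter at 78°S:
f = 2Ω sin φ = 2 × 7.29×10⁻⁵ × sin 78° = 1.43×10⁻⁴ s⁻¹
In the Southern Hemisphere f is negative: f = −1.43×10⁻⁴ s⁻¹.
Component geostrophic relations (x east, y north):
u_g = −(1/(fρ)) ∂P/∂y,  v_g = (1/(fρ)) ∂P/∂x
u_g = −(0.51×10⁻³)/(−1.43×10⁻⁴ × 1.03) = 3.47 m/s;  v_g = (−1.9×10⁻³)/(−1.43×10⁻⁴ × 1.03) = 12.9 m/s
|V_g| = √(u_g² + v_g²) = 13.4 m/s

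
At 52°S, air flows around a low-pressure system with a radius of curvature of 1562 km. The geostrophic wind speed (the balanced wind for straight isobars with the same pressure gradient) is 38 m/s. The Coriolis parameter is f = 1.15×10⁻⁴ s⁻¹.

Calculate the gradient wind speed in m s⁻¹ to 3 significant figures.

32.2 m s⁻¹

Around a low, centrifugal force acts outward with Coriolis, so pressure-gradient force balances both:
(1/ρ)|∂P/∂n| = fV + V²/R  →  V² + fR·V − fR·V_g = 0
With fR = 1.15×10⁻⁴ × 1562×10³ m = 180 m/s:
V = [−fR + √((fR)² + 4 fR V_g)]/2 = [−180 + √(180² + 4×180×38)]/2 = 32.2 m/s
Subgeostrophic (V < V_g = 38 m/s), as expected around a low.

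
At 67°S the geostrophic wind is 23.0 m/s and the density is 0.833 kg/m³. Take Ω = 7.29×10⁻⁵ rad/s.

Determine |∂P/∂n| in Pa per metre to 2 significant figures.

Coriolis parameter at 67°S:
f = 2Ω sin φ = 2 × 7.29×10⁻⁵ × sin 67° = 1.34×10⁻⁴ s⁻¹
Geostrophic balance rearranged: |∂P/∂n| = f ρ V_g
|∂P/∂n| = 1.34×10⁻⁴ × 0.833 × 23.0 = 2.57×10⁻³ Pa/m

2.6×10⁻³ Pa/m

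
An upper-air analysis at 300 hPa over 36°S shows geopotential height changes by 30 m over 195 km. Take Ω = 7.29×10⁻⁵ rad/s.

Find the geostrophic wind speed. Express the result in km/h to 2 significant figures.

63 km/h

Coriolis parameter at 36°S:
f = 2Ω sin φ = 2 × 7.29×10⁻⁵ × sin 36° = 8.57×10⁻⁵ s⁻¹
Height gradient: |∂Z/∂n| = 30 m / 195000 m = 1.54×10⁻⁴
On a pressure surface, geostrophic balance gives V_g = (g/f)|∂Z/∂n|:
V_g = 9.81 × 1.54×10⁻⁴ / 8.57×10⁻⁵ = 17.6 m/s
Converting: 17.6 m/s × 3.6 = 63 km/h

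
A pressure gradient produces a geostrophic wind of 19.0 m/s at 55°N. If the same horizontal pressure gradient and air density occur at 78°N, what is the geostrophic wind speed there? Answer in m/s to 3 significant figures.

15.9 m/s

With the same pressure gradient and density, V_g ∝ 1/f ∝ 1/sin φ.
V₂ = V₁ · sin φ₁ / sin φ₂ = 19.0 × sin 55° / sin 78°
V₂ = 19.0 × 0.8192/0.9781 = 15.9 m/s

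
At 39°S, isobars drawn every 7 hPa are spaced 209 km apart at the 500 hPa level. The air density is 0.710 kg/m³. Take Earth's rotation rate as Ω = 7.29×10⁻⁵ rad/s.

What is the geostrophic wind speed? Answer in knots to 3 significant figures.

Coriolis parameter at 39°S:
f = 2Ω sin φ = 2 × 7.29×10⁻⁵ × sin 39° = 9.18×10⁻⁵ s⁻¹
Pressure gradient: |∂P/∂n| = 700 Pa / 209000 m = 3.35×10⁻³ Pa/m
Geostrophic balance (pressure-gradient force = Coriolis force):
V_g = (1/(fρ)) |∂P/∂n| = 3.35×10⁻³ / (9.18×10⁻⁵ × 0.710) = 51.4 m/s
Converting: 51.4 m/s × 1.944 = 99.9 knots

99.9 knots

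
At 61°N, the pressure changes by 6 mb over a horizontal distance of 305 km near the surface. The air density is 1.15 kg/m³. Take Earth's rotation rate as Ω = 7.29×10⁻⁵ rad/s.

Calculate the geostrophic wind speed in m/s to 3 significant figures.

13.4 m/s

Coriolis parameter at 61°N:
f = 2Ω sin φ = 2 × 7.29×10⁻⁵ × sin 61° = 1.28×10⁻⁴ s⁻¹
Pressure gradient: |∂P/∂n| = 600 Pa / 305000 m = 1.97×10⁻³ Pa/m
Geostrophic balance (pressure-gradient force = Coriolis force):
V_g = (1/(fρ)) |∂P/∂n| = 1.97×10⁻³ / (1.28×10⁻⁴ × 1.15) = 13.4 m/s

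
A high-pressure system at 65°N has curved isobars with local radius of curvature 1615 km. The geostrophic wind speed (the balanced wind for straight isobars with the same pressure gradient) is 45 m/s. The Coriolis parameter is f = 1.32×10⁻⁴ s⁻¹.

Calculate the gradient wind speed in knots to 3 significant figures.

125 knots

Around a high, pressure-gradient force acts outward with centrifugal, so Coriolis balances both:
fV = (1/ρ)|∂P/∂n| + V²/R  →  V² − fR·V + fR·V_g = 0
With fR = 1.32×10⁻⁴ × 1615×10³ m = 213 m/s:
V = [fR − √((fR)² − 4 fR V_g)]/2 = [213 − √(213² − 4×213×45)]/2 = 64.5 m/s
Supergeostrophic (V > V_g = 45 m/s), as expected around a high.
Converting: 64.5 m/s × 1.944 = 125 knots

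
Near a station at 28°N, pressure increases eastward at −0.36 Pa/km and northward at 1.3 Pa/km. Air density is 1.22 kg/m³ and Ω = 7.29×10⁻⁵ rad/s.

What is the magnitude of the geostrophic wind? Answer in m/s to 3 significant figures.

Coriolis parameter at 28°N:
f = 2Ω sin φ = 2 × 7.29×10⁻⁵ × sin 28° = 6.84×10⁻⁵ s⁻¹
Component geostrophic relations (x east, y north):
u_g = −(1/(fρ)) ∂P/∂y,  v_g = (1/(fρ)) ∂P/∂x
u_g = −(1.3×10⁻³)/(6.84×10⁻⁵ × 1.22) = −15.6 m/s;  v_g = (−0.36×10⁻³)/(6.84×10⁻⁵ × 1.22) = −4.31 m/s
|V_g| = √(u_g² + v_g²) = 16.2 m/s

16.2 m/s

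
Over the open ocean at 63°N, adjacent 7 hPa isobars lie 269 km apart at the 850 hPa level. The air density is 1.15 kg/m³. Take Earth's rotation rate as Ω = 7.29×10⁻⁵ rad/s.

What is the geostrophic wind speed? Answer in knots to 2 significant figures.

Coriolis parameter at 63°N:
f = 2Ω sin φ = 2 × 7.29×10⁻⁵ × sin 63° = 1.30×10⁻⁴ s⁻¹
Pressure gradient: |∂P/∂n| = 700 Pa / 269000 m = 2.60×10⁻³ Pa/m
Geostrophic balance (pressure-gradient force = Coriolis force):
V_g = (1/(fρ)) |∂P/∂n| = 2.60×10⁻³ / (1.30×10⁻⁴ × 1.15) = 17.4 m/s
Converting: 17.4 m/s × 1.944 = 34 knots

34 knots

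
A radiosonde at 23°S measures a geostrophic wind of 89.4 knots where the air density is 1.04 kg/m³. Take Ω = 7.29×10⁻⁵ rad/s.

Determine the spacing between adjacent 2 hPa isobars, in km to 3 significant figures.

Coriolis parameter at 23°S:
f = 2Ω sin φ = 2 × 7.29×10⁻⁵ × sin 23° = 5.70×10⁻⁵ s⁻¹
Wind speed in SI: 89.4 knots = 46.0 m/s
Geostrophic balance rearranged: |∂P/∂n| = f ρ V_g
|∂P/∂n| = 5.70×10⁻⁵ × 1.04 × 46.0 = 2.72×10⁻³ Pa/m
Isobar spacing: Δn = ΔP/|∂P/∂n| = 200 Pa / 2.72×10⁻³ Pa/m = 73398 m ≈ 73.4 km

73.4 km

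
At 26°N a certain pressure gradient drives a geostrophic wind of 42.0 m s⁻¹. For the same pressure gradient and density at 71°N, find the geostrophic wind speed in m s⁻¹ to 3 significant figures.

With the same pressure gradient and density, V_g ∝ 1/f ∝ 1/sin φ.
V₂ = V₁ · sin φ₁ / sin φ₂ = 42.0 × sin 26° / sin 71°
V₂ = 42.0 × 0.4384/0.9455 = 19.5 m s⁻¹

19.5 m s⁻¹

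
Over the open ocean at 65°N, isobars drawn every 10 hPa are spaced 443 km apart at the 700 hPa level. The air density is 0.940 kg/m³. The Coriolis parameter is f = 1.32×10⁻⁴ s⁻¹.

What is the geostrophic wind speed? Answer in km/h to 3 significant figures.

65.5 km/h

Pressure gradient: |∂P/∂n| = 1000 Pa / 443000 m = 2.26×10⁻³ Pa/m
Geostrophic balance (pressure-gradient force = Coriolis force):
V_g = (1/(fρ)) |∂P/∂n| = 2.26×10⁻³ / (1.32×10⁻⁴ × 0.940) = 18.2 m/s
Converting: 18.2 m/s × 3.6 = 65.5 km/h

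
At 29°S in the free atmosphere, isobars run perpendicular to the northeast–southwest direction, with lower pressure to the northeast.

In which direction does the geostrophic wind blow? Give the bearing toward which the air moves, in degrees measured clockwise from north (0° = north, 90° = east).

The pressure-gradient force points toward the northeast (bearing 045°).
Geostrophic balance: in the Southern Hemisphere the Coriolis force deflects motion to the left, so the geostrophic wind blows 90° to the left of the pressure-gradient force (low pressure on the right).
Rotating 045° by 90° counterclockwise gives 315° — the wind blows toward the northwest.

315°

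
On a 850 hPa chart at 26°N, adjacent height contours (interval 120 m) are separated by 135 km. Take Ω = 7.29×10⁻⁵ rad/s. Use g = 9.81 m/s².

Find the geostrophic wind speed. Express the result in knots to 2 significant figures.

Coriolis parameter at 26°N:
f = 2Ω sin φ = 2 × 7.29×10⁻⁵ × sin 26° = 6.39×10⁻⁵ s⁻¹
Height gradient: |∂Z/∂n| = 120 m / 135000 m = 8.89×10⁻⁴
On a pressure surface, geostrophic balance gives V_g = (g/f)|∂Z/∂n|:
V_g = 9.81 × 8.89×10⁻⁴ / 6.39×10⁻⁵ = 136 m/s
Converting: 136 m/s × 1.944 = 270 knots

270 knots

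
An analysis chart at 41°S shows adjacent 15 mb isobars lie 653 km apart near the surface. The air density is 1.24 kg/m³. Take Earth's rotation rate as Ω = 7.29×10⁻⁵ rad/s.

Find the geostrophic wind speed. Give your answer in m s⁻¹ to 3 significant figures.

Coriolis parameter at 41°S:
f = 2Ω sin φ = 2 × 7.29×10⁻⁵ × sin 41° = 9.57×10⁻⁵ s⁻¹
Pressure gradient: |∂P/∂n| = 1500 Pa / 653000 m = 2.30×10⁻³ Pa/m
Geostrophic balance (pressure-gradient force = Coriolis force):
V_g = (1/(fρ)) |∂P/∂n| = 2.30×10⁻³ / (9.57×10⁻⁵ × 1.24) = 19.4 m/s

19.4 m s⁻¹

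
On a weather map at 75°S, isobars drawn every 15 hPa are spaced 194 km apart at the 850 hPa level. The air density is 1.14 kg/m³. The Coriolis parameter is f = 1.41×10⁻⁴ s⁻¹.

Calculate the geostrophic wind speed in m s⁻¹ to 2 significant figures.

Pressure gradient: |∂P/∂n| = 1500 Pa / 194000 m = 7.73×10⁻³ Pa/m
Geostrophic balance (pressure-gradient force = Coriolis force):
V_g = (1/(fρ)) |∂P/∂n| = 7.73×10⁻³ / (1.41×10⁻⁴ × 1.14) = 48.1 m/s

48 m s⁻¹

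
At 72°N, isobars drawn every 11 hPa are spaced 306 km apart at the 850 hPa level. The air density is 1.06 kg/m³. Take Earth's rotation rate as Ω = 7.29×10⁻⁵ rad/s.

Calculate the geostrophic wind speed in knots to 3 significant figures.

Coriolis parameter at 72°N:
f = 2Ω sin φ = 2 × 7.29×10⁻⁵ × sin 72° = 1.39×10⁻⁴ s⁻¹
Pressure gradient: |∂P/∂n| = 1100 Pa / 306000 m = 3.59×10⁻³ Pa/m
Geostrophic balance (pressure-gradient force = Coriolis force):
V_g = (1/(fρ)) |∂P/∂n| = 3.59×10⁻³ / (1.39×10⁻⁴ × 1.06) = 24.5 m/s
Converting: 24.5 m/s × 1.944 = 47.5 knots

47.5 knots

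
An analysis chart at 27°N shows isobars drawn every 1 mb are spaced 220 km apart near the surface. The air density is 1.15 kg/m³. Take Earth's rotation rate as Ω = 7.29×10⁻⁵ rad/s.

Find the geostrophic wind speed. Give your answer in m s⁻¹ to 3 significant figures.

5.97 m s⁻¹

Coriolis parameter at 27°N:
f = 2Ω sin φ = 2 × 7.29×10⁻⁵ × sin 27° = 6.62×10⁻⁵ s⁻¹
Pressure gradient: |∂P/∂n| = 100 Pa / 220000 m = 4.55×10⁻⁴ Pa/m
Geostrophic balance (pressure-gradient force = Coriolis force):
V_g = (1/(fρ)) |∂P/∂n| = 4.55×10⁻⁴ / (6.62×10⁻⁵ × 1.15) = 5.97 m/s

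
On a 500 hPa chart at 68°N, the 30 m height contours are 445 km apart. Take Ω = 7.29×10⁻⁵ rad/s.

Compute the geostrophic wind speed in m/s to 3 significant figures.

4.89 m/s

Coriolis parameter at 68°N:
f = 2Ω sin φ = 2 × 7.29×10⁻⁵ × sin 68° = 1.35×10⁻⁴ s⁻¹
Height gradient: |∂Z/∂n| = 30 m / 445000 m = 6.74×10⁻⁵
On a pressure surface, geostrophic balance gives V_g = (g/f)|∂Z/∂n|:
V_g = 9.81 × 6.74×10⁻⁵ / 1.35×10⁻⁴ = 4.89 m/s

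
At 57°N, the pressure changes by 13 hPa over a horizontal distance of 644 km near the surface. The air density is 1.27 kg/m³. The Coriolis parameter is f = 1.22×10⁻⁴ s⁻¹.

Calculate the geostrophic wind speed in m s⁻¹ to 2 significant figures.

Pressure gradient: |∂P/∂n| = 1300 Pa / 644000 m = 2.02×10⁻³ Pa/m
Geostrophic balance (pressure-gradient force = Coriolis force):
V_g = (1/(fρ)) |∂P/∂n| = 2.02×10⁻³ / (1.22×10⁻⁴ × 1.27) = 13.0 m/s

13 m s⁻¹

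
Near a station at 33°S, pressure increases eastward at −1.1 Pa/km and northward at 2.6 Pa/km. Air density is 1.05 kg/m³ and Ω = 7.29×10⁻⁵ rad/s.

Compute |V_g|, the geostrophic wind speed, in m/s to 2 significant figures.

34 m/s

Coriolis parameter at 33°S:
f = 2Ω sin φ = 2 × 7.29×10⁻⁵ × sin 33° = 7.94×10⁻⁵ s⁻¹
In the Southern Hemisphere f is negative: f = −7.94×10⁻⁵ s⁻¹.
Component geostrophic relations (x east, y north):
u_g = −(1/(fρ)) ∂P/∂y,  v_g = (1/(fρ)) ∂P/∂x
u_g = −(2.6×10⁻³)/(−7.94×10⁻⁵ × 1.05) = 31.2 m/s;  v_g = (−1.1×10⁻³)/(−7.94×10⁻⁵ × 1.05) = 13.2 m/s
|V_g| = √(u_g² + v_g²) = 33.9 m/s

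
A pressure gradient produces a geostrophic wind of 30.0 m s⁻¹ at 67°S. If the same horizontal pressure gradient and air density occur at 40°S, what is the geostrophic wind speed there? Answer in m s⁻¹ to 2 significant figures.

43 m s⁻¹

With the same pressure gradient and density, V_g ∝ 1/f ∝ 1/sin φ.
V₂ = V₁ · sin φ₁ / sin φ₂ = 30.0 × sin 67° / sin 40°
V₂ = 30.0 × 0.9205/0.6428 = 43 m s⁻¹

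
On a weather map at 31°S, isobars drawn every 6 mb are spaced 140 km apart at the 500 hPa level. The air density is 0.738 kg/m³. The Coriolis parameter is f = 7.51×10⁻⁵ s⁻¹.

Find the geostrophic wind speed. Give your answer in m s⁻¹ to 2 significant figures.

Pressure gradient: |∂P/∂n| = 600 Pa / 140000 m = 4.29×10⁻³ Pa/m
Geostrophic balance (pressure-gradient force = Coriolis force):
V_g = (1/(fρ)) |∂P/∂n| = 4.29×10⁻³ / (7.51×10⁻⁵ × 0.738) = 77.3 m/s

77 m s⁻¹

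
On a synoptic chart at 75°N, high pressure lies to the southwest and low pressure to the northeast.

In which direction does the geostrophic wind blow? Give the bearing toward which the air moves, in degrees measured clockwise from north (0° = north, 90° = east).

The pressure-gradient force points toward the northeast (bearing 045°).
Geostrophic balance: in the Northern Hemisphere the Coriolis force deflects motion to the right, so the geostrophic wind blows 90° to the right of the pressure-gradient force (low pressure on the left).
Rotating 045° by 90° clockwise gives 135° — the wind blows toward the southeast.

135°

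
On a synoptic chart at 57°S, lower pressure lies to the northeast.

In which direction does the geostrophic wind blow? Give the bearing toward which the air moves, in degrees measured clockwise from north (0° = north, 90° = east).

The pressure-gradient force points toward the northeast (bearing 045°).
Geostrophic balance: in the Southern Hemisphere the Coriolis force deflects motion to the left, so the geostrophic wind blows 90° to the left of the pressure-gradient force (low pressure on the right).
Rotating 045° by 90° counterclockwise gives 315° — the wind blows toward the northwest.

315°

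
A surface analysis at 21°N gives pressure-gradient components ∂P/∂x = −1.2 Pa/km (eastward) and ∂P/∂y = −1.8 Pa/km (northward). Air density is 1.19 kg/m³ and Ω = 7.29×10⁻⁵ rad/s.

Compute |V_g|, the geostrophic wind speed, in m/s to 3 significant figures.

34.8 m/s

Coriolis parameter at 21°N:
f = 2Ω sin φ = 2 × 7.29×10⁻⁵ × sin 21° = 5.23×10⁻⁵ s⁻¹
Component geostrophic relations (x east, y north):
u_g = −(1/(fρ)) ∂P/∂y,  v_g = (1/(fρ)) ∂P/∂x
u_g = −(−1.8×10⁻³)/(5.23×10⁻⁵ × 1.19) = 28.9 m/s;  v_g = (−1.2×10⁻³)/(5.23×10⁻⁵ × 1.19) = −19.3 m/s
|V_g| = √(u_g² + v_g²) = 34.8 m/s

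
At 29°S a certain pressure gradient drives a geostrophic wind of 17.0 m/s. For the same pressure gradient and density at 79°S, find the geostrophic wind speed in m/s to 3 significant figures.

8.40 m/s

With the same pressure gradient and density, V_g ∝ 1/f ∝ 1/sin φ.
V₂ = V₁ · sin φ₁ / sin φ₂ = 17.0 × sin 29° / sin 79°
V₂ = 17.0 × 0.4848/0.9816 = 8.40 m/s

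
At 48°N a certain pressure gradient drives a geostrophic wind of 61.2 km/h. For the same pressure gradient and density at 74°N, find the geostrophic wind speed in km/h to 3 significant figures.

With the same pressure gradient and density, V_g ∝ 1/f ∝ 1/sin φ.
V₂ = V₁ · sin φ₁ / sin φ₂ = 61.2 × sin 48° / sin 74°
V₂ = 61.2 × 0.7431/0.9613 = 47.3 km/h

47.3 km/h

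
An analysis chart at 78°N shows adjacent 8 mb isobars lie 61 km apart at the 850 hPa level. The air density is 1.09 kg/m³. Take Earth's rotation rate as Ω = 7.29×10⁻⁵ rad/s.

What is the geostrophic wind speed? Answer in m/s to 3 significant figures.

84.4 m/s

Coriolis parameter at 78°N:
f = 2Ω sin φ = 2 × 7.29×10⁻⁵ × sin 78° = 1.43×10⁻⁴ s⁻¹
Pressure gradient: |∂P/∂n| = 800 Pa / 61000 m = 1.31×10⁻² Pa/m
Geostrophic balance (pressure-gradient force = Coriolis force):
V_g = (1/(fρ)) |∂P/∂n| = 1.31×10⁻² / (1.43×10⁻⁴ × 1.09) = 84.4 m/s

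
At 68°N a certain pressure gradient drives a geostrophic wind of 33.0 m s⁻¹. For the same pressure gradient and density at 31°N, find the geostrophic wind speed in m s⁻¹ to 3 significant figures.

59.4 m s⁻¹

With the same pressure gradient and density, V_g ∝ 1/f ∝ 1/sin φ.
V₂ = V₁ · sin φ₁ / sin φ₂ = 33.0 × sin 68° / sin 31°
V₂ = 33.0 × 0.9272/0.5150 = 59.4 m s⁻¹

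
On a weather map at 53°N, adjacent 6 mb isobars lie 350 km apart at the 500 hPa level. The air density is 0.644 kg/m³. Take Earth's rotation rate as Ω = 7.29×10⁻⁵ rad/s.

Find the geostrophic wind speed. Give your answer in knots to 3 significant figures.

44.4 knots

Coriolis parameter at 53°N:
f = 2Ω sin φ = 2 × 7.29×10⁻⁵ × sin 53° = 1.16×10⁻⁴ s⁻¹
Pressure gradient: |∂P/∂n| = 600 Pa / 350000 m = 1.71×10⁻³ Pa/m
Geostrophic balance (pressure-gradient force = Coriolis force):
V_g = (1/(fρ)) |∂P/∂n| = 1.71×10⁻³ / (1.16×10⁻⁴ × 0.644) = 22.9 m/s
Converting: 22.9 m/s × 1.944 = 44.4 knots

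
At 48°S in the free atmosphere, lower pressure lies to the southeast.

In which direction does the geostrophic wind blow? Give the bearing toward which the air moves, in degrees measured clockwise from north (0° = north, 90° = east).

The pressure-gradient force points toward the southeast (bearing 135°).
Geostrophic balance: in the Southern Hemisphere the Coriolis force deflects motion to the left, so the geostrophic wind blows 90° to the left of the pressure-gradient force (low pressure on the right).
Rotating 135° by 90° counterclockwise gives 045° — the wind blows toward the northeast.

045°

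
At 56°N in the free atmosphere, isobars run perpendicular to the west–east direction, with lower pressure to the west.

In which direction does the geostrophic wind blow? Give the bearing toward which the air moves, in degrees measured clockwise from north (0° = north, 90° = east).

The pressure-gradient force points toward the west (bearing 270°).
Geostrophic balance: in the Northern Hemisphere the Coriolis force deflects motion to the right, so the geostrophic wind blows 90° to the right of the pressure-gradient force (low pressure on the left).
Rotating 270° by 90° clockwise gives 000° — the wind blows toward the north.

000°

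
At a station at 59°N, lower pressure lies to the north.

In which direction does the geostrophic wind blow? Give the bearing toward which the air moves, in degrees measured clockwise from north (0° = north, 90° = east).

090°

The pressure-gradient force points toward the north (bearing 000°).
Geostrophic balance: in the Northern Hemisphere the Coriolis force deflects motion to the right, so the geostrophic wind blows 90° to the right of the pressure-gradient force (low pressure on the left).
Rotating 000° by 90° clockwise gives 090° — the wind blows toward the east.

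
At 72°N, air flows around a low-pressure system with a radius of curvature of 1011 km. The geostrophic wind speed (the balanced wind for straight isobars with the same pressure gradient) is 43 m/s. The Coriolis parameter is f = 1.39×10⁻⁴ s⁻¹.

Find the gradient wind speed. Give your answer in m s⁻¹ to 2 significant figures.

Around a low, centrifugal force acts outward with Coriolis, so pressure-gradient force balances both:
(1/ρ)|∂P/∂n| = fV + V²/R  →  V² + fR·V − fR·V_g = 0
With fR = 1.39×10⁻⁴ × 1011×10³ m = 141 m/s:
V = [−fR + √((fR)² + 4 fR V_g)]/2 = [−141 + √(141² + 4×141×43)]/2 = 34.5 m/s
Subgeostrophic (V < V_g = 43 m/s), as expected around a low.

35 m s⁻¹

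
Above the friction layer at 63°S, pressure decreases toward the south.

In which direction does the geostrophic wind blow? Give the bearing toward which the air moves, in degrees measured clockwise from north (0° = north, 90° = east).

090°

The pressure-gradient force points toward the south (bearing 180°).
Geostrophic balance: in the Southern Hemisphere the Coriolis force deflects motion to the left, so the geostrophic wind blows 90° to the left of the pressure-gradient force (low pressure on the right).
Rotating 180° by 90° counterclockwise gives 090° — the wind blows toward the east.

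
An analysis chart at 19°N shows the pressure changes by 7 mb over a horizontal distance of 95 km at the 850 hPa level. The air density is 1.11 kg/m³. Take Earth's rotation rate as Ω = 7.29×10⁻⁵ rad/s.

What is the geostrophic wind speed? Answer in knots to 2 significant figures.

Coriolis parameter at 19°N:
f = 2Ω sin φ = 2 × 7.29×10⁻⁵ × sin 19° = 4.75×10⁻⁵ s⁻¹
Pressure gradient: |∂P/∂n| = 700 Pa / 95000 m = 7.37×10⁻³ Pa/m
Geostrophic balance (pressure-gradient force = Coriolis force):
V_g = (1/(fρ)) |∂P/∂n| = 7.37×10⁻³ / (4.75×10⁻⁵ × 1.11) = 140 m/s
Converting: 140 m/s × 1.944 = 270 knots

270 knots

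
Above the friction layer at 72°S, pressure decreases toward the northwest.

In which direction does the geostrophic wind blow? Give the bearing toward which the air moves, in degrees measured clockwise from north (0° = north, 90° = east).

The pressure-gradient force points toward the northwest (bearing 315°).
Geostrophic balance: in the Southern Hemisphere the Coriolis force deflects motion to the left, so the geostrophic wind blows 90° to the left of the pressure-gradient force (low pressure on the right).
Rotating 315° by 90° counterclockwise gives 225° — the wind blows toward the southwest.

225°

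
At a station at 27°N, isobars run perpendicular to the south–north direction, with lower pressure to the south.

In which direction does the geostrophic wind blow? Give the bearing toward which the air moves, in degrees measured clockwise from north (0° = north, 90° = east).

270°

The pressure-gradient force points toward the south (bearing 180°).
Geostrophic balance: in the Northern Hemisphere the Coriolis force deflects motion to the right, so the geostrophic wind blows 90° to the right of the pressure-gradient force (low pressure on the left).
Rotating 180° by 90° clockwise gives 270° — the wind blows toward the west.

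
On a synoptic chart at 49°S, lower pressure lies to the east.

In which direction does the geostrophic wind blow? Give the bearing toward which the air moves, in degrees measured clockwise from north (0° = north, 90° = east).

The pressure-gradient force points toward the east (bearing 090°).
Geostrophic balance: in the Southern Hemisphere the Coriolis force deflects motion to the left, so the geostrophic wind blows 90° to the left of the pressure-gradient force (low pressure on the right).
Rotating 090° by 90° counterclockwise gives 000° — the wind blows toward the north.

000°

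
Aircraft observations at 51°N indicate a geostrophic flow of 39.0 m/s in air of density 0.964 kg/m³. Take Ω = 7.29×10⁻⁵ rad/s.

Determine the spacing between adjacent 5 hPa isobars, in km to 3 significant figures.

Coriolis parameter at 51°N:
f = 2Ω sin φ = 2 × 7.29×10⁻⁵ × sin 51° = 1.13×10⁻⁴ s⁻¹
Geostrophic balance rearranged: |∂P/∂n| = f ρ V_g
|∂P/∂n| = 1.13×10⁻⁴ × 0.964 × 39.0 = 4.26×10⁻³ Pa/m
Isobar spacing: Δn = ΔP/|∂P/∂n| = 500 Pa / 4.26×10⁻³ Pa/m = 117373 m ≈ 117 km

117 km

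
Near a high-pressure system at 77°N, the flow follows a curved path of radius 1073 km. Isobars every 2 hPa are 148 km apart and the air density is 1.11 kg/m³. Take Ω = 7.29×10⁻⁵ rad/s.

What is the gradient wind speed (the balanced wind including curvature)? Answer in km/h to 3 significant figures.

32.8 km/h

Coriolis parameter at 77°N:
f = 2Ω sin φ = 2 × 7.29×10⁻⁵ × sin 77° = 1.42×10⁻⁴ s⁻¹
Pressure gradient: |∂P/∂n| = 200 Pa / 148000 m = 1.35×10⁻³ Pa/m
Geostrophic speed: V_g = |∂P/∂n|/(fρ) = 1.35×10⁻³/(1.42×10⁻⁴ × 1.11) = 8.57 m/s
Around a high, pressure-gradient force acts outward with centrifugal, so Coriolis balances both:
fV = (1/ρ)|∂P/∂n| + V²/R  →  V² − fR·V + fR·V_g = 0
With fR = 1.42×10⁻⁴ × 1073×10³ m = 152 m/s:
V = [fR − √((fR)² − 4 fR V_g)]/2 = [152 − √(152² − 4×152×8.57)]/2 = 9.11 m/s
Supergeostrophic (V > V_g = 8.57 m/s), as expected around a high.
Converting: 9.11 m/s × 3.6 = 32.8 km/h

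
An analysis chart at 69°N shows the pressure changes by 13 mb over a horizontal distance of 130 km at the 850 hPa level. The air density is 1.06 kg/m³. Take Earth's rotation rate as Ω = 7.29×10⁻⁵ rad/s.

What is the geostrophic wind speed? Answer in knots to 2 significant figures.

Coriolis parameter at 69°N:
f = 2Ω sin φ = 2 × 7.29×10⁻⁵ × sin 69° = 1.36×10⁻⁴ s⁻¹
Pressure gradient: |∂P/∂n| = 1300 Pa / 130000 m = 1.00×10⁻² Pa/m
Geostrophic balance (pressure-gradient force = Coriolis force):
V_g = (1/(fρ)) |∂P/∂n| = 1.00×10⁻² / (1.36×10⁻⁴ × 1.06) = 69.3 m/s
Converting: 69.3 m/s × 1.944 = 130 knots

130 knots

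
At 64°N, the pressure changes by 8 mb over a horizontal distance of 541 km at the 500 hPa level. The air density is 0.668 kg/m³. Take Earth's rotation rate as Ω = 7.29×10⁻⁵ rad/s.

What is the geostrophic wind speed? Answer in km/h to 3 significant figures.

60.8 km/h

Coriolis parameter at 64°N:
f = 2Ω sin φ = 2 × 7.29×10⁻⁵ × sin 64° = 1.31×10⁻⁴ s⁻¹
Pressure gradient: |∂P/∂n| = 800 Pa / 541000 m = 1.48×10⁻³ Pa/m
Geostrophic balance (pressure-gradient force = Coriolis force):
V_g = (1/(fρ)) |∂P/∂n| = 1.48×10⁻³ / (1.31×10⁻⁴ × 0.668) = 16.9 m/s
Converting: 16.9 m/s × 3.6 = 60.8 km/h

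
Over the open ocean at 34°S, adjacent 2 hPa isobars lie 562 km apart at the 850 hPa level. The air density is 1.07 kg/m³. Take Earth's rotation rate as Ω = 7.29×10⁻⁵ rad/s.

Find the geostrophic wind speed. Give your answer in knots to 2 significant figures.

Coriolis parameter at 34°S:
f = 2Ω sin φ = 2 × 7.29×10⁻⁵ × sin 34° = 8.15×10⁻⁵ s⁻¹
Pressure gradient: |∂P/∂n| = 200 Pa / 562000 m = 3.56×10⁻⁴ Pa/m
Geostrophic balance (pressure-gradient force = Coriolis force):
V_g = (1/(fρ)) |∂P/∂n| = 3.56×10⁻⁴ / (8.15×10⁻⁵ × 1.07) = 4.08 m/s
Converting: 4.08 m/s × 1.944 = 7.9 knots

7.9 knots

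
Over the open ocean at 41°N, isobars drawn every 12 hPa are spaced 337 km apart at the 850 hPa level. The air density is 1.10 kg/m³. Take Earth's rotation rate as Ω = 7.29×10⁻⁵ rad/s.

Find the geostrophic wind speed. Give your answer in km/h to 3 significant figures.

122 km/h

Coriolis parameter at 41°N:
f = 2Ω sin φ = 2 × 7.29×10⁻⁵ × sin 41° = 9.57×10⁻⁵ s⁻¹
Pressure gradient: |∂P/∂n| = 1200 Pa / 337000 m = 3.56×10⁻³ Pa/m
Geostrophic balance (pressure-gradient force = Coriolis force):
V_g = (1/(fρ)) |∂P/∂n| = 3.56×10⁻³ / (9.57×10⁻⁵ × 1.10) = 33.8 m/s
Converting: 33.8 m/s × 3.6 = 122 km/h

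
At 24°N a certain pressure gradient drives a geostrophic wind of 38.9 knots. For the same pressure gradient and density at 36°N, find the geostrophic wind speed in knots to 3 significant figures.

With the same pressure gradient and density, V_g ∝ 1/f ∝ 1/sin φ.
V₂ = V₁ · sin φ₁ / sin φ₂ = 38.9 × sin 24° / sin 36°
V₂ = 38.9 × 0.4067/0.5878 = 26.9 knots

26.9 knots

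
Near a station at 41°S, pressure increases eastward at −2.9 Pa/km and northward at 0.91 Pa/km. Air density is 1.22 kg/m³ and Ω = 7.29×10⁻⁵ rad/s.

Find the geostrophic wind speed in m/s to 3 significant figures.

26.0 m/s

Coriolis parameter at 41°S:
f = 2Ω sin φ = 2 × 7.29×10⁻⁵ × sin 41° = 9.57×10⁻⁵ s⁻¹
In the Southern Hemisphere f is negative: f = −9.57×10⁻⁵ s⁻¹.
Component geostrophic relations (x east, y north):
u_g = −(1/(fρ)) ∂P/∂y,  v_g = (1/(fρ)) ∂P/∂x
u_g = −(0.91×10⁻³)/(−9.57×10⁻⁵ × 1.22) = 7.80 m/s;  v_g = (−2.9×10⁻³)/(−9.57×10⁻⁵ × 1.22) = 24.9 m/s
|V_g| = √(u_g² + v_g²) = 26.0 m/s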